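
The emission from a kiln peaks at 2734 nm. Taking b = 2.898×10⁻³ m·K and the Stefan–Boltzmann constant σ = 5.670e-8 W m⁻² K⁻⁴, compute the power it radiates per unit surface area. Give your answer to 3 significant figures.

Wien's law: T = b/λ_max = 2.898×10⁻³/2.734×10⁻⁶ = 1059.99 K.
Then I = σT⁴ = 5.670×10⁻⁸×(1059.99)⁴ = 7.16×10⁴ W/m².

I ≈ 7.16×10⁴ W/m²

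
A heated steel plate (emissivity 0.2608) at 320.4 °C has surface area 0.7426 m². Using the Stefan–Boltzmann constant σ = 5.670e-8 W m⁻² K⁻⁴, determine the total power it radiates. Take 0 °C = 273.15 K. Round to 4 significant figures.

P ≈ 1363 W

T = 320.4 °C + 273.15 = 593.55 K.
Area A = 0.7426 m².
P = εσAT⁴ = 0.2608 × 5.670×10⁻⁸ × 0.7426 × (593.55)⁴ = 1363 W.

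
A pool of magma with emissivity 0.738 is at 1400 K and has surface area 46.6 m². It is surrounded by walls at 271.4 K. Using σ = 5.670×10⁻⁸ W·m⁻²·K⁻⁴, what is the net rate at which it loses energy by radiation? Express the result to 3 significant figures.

Area A = 46.6 m².
Net radiated power P_net = εσA(T⁴ − T₀⁴) = 0.738×5.670×10⁻⁸×46.6×(1400⁴ − 271.4⁴).
T⁴ − T₀⁴ = 3.84160×10¹² − 5.42550×10⁹ = 3.83617×10¹² K⁴, so P_net = 7.48×10⁶ W.

Net loss ≈ 7.48×10⁶ W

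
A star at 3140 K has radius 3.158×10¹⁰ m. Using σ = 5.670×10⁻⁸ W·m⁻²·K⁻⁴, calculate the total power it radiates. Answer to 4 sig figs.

Surface area A = 4πR² = 4π(3.158×10¹⁰ m)² = 1.25324×10²² m².
P = σAT⁴ = 5.670×10⁻⁸ × 1.25324×10²² × (3140)⁴ = 6.908×10²⁸ W.

P ≈ 6.908×10²⁸ W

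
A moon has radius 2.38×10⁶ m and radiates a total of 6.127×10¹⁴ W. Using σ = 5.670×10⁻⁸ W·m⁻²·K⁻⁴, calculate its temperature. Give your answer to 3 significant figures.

T ≈ 111 K

Surface area A = 4πR² = 4π(2.38×10⁶ m)² = 7.11809×10¹³ m².
P = σAT⁴ ⇒ T = (P/(σA))^(1/4) = (6.127×10¹⁴/(5.670×10⁻⁸×7.11809×10¹³))^(1/4) = 111 K.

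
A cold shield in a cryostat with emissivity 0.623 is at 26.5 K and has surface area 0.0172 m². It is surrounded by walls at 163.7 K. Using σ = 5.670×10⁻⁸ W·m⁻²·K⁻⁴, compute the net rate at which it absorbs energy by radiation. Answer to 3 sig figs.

Net gain ≈ 0.436 W

Area A = 0.0172 m².
Net radiated power P_net = εσA(T⁴ − T₀⁴) = 0.623×5.670×10⁻⁸×0.0172×(26.5⁴ − 163.7⁴).
T⁴ − T₀⁴ = 4.93155×10⁵ − 7.18116×10⁸ = -7.17623×10⁸ K⁴, so P_net = -0.436 W — negative, meaning a net gain of 0.436 W.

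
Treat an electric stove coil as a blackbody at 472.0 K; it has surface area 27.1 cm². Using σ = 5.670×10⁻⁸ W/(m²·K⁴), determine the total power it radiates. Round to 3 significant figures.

P ≈ 7.63 W

Area A = 27.1 cm² = 2.71×10⁻³ m².
P = σAT⁴ = 5.670×10⁻⁸ × 2.71×10⁻³ × (472.0)⁴ = 7.63 W.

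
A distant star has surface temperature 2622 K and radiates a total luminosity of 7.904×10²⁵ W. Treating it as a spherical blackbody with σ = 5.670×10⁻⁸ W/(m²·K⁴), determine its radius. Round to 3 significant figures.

L = 4πR²σT⁴ ⇒ R = √(L/(4πσT⁴)).
σT⁴ = 2.67987×10⁶ W/m², so R = √(7.904×10²⁵/(4π×2.67987×10⁶)) = 1.53×10⁹ m.

R ≈ 1.53×10⁹ m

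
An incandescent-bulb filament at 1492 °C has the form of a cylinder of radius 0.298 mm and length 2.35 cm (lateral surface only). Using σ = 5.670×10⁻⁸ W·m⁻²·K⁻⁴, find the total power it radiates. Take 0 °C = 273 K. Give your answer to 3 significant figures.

P ≈ 24.2 W

T = 1492 °C + 273 = 1765 K.
Lateral area A = 2πrL = 2π×2.98×10⁻⁴×0.0235 = 4.40011×10⁻⁵ m².
P = σAT⁴ = 5.670×10⁻⁸ × 4.40011×10⁻⁵ × (1765)⁴ = 24.2 W.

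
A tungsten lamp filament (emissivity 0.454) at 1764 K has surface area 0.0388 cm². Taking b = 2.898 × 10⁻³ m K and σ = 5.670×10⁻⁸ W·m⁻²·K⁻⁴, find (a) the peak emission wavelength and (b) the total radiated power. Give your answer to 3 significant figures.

(a) λ_max = b/T = 2.898×10⁻³/1764 = 1.643×10⁻⁶ m = 1.64 μm.
Area A = 0.0388 cm² = 3.88×10⁻⁶ m².
(b) P = εσAT⁴ = 0.454×5.670×10⁻⁸×3.88×10⁻⁶×(1764)⁴ = 0.967 W.

λ_max ≈ 1.64 μm; P ≈ 0.967 W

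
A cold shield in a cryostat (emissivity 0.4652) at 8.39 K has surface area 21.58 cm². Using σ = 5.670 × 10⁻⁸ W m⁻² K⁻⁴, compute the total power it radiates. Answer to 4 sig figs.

Area A = 21.58 cm² = 2.158×10⁻³ m².
P = εσAT⁴ = 0.4652 × 5.670×10⁻⁸ × 2.158×10⁻³ × (8.39)⁴ = 2.820×10⁻⁷ W.

P ≈ 2.820×10⁻⁷ W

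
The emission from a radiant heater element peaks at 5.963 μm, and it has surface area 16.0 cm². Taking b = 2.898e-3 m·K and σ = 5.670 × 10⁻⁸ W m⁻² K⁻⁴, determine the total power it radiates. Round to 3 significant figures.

P ≈ 5.06 W

Wien's law: T = b/λ_max = 2.898×10⁻³/5.963×10⁻⁶ = 485.997 K.
Area A = 16.0 cm² = 1.60×10⁻³ m².
Then P = σAT⁴ = 5.670×10⁻⁸×1.60×10⁻³×(485.997)⁴ = 5.06 W.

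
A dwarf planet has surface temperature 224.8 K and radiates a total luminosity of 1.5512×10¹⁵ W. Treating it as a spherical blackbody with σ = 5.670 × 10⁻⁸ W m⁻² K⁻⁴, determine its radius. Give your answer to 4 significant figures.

R ≈ 9.233×10⁵ m

L = 4πR²σT⁴ ⇒ R = √(L/(4πσT⁴)).
σT⁴ = 144.800 W/m², so R = √(1.5512×10¹⁵/(4π×144.800)) = 9.233×10⁵ m.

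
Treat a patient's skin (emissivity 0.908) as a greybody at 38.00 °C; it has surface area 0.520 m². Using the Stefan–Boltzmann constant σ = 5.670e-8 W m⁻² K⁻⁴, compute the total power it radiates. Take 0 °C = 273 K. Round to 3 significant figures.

P ≈ 250 W

T = 38.00 °C + 273 = 311.00 K.
Area A = 0.520 m².
P = εσAT⁴ = 0.908 × 5.670×10⁻⁸ × 0.520 × (311.00)⁴ = 250 W.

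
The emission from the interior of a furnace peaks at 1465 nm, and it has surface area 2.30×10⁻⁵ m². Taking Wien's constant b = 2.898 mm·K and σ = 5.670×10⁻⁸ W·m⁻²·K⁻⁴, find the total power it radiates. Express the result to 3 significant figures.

Wien's law: T = b/λ_max = 2.898×10⁻³/1.465×10⁻⁶ = 1978.16 K.
Area A = 2.30×10⁻⁵ m².
Then P = σAT⁴ = 5.670×10⁻⁸×2.30×10⁻⁵×(1978.16)⁴ = 20.0 W.

P ≈ 20.0 W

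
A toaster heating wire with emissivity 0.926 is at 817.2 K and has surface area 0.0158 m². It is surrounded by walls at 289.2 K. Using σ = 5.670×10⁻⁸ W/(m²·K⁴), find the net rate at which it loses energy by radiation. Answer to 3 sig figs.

Net loss ≈ 364 W

Area A = 0.0158 m².
Net radiated power P_net = εσA(T⁴ − T₀⁴) = 0.926×5.670×10⁻⁸×0.0158×(817.2⁴ − 289.2⁴).
T⁴ − T₀⁴ = 4.45978×10¹¹ − 6.99509×10⁹ = 4.38983×10¹¹ K⁴, so P_net = 364 W.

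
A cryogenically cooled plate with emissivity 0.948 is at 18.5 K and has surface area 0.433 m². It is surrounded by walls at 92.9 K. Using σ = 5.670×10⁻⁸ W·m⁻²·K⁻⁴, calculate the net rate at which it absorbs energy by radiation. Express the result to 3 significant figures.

Net gain ≈ 1.73 W

Area A = 0.433 m².
Net radiated power P_net = εσA(T⁴ − T₀⁴) = 0.948×5.670×10⁻⁸×0.433×(18.5⁴ − 92.9⁴).
T⁴ − T₀⁴ = 1.17135×10⁵ − 7.44840×10⁷ = -7.43669×10⁷ K⁴, so P_net = -1.73 W — negative, meaning a net gain of 1.73 W.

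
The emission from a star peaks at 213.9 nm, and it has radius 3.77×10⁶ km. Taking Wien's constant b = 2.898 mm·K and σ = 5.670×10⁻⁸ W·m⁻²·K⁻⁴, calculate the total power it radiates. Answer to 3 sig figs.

Wien's law: T = b/λ_max = 2.898×10⁻³/2.139×10⁻⁷ = 13548.4 K.
Surface area A = 4πR² = 4π(3.77×10⁹ m)² = 1.78605×10²⁰ m².
Then P = σAT⁴ = 5.670×10⁻⁸×1.78605×10²⁰×(13548.4)⁴ = 3.41×10²⁹ W.

P ≈ 3.41×10²⁹ W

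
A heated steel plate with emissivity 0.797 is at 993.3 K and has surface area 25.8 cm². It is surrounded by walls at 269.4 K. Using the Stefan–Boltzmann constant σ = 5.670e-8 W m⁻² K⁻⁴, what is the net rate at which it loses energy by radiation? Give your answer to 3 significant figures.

Area A = 25.8 cm² = 2.58×10⁻³ m².
Net radiated power P_net = εσA(T⁴ − T₀⁴) = 0.797×5.670×10⁻⁸×2.58×10⁻³×(993.3⁴ − 269.4⁴).
T⁴ − T₀⁴ = 9.73468×10¹¹ − 5.26733×10⁹ = 9.68201×10¹¹ K⁴, so P_net = 113 W.

Net loss ≈ 113 W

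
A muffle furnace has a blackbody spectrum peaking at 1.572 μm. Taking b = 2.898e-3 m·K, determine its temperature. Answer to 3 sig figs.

T ≈ 1.84×10³ K

Wien's law gives T = b/λ_max = (2.898×10⁻³ m·K)/(1.572×10⁻⁶ m) = 1.84×10³ K.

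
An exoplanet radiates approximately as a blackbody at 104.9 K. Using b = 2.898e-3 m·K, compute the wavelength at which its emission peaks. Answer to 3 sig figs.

Wien's displacement law: λ_max = b/T = (2.898×10⁻³ m·K)/(104.9 K) = 2.763×10⁻⁵ m.
That is 27.6 μm, in the infrared range.

λ_max ≈ 27.6 μm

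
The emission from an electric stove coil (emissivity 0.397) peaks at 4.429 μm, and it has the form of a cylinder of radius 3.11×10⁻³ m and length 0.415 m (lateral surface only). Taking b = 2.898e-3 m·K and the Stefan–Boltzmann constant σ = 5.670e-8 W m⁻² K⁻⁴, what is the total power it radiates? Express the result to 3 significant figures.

P ≈ 33.5 W

Wien's law: T = b/λ_max = 2.898×10⁻³/4.429×10⁻⁶ = 654.324 K.
Lateral area A = 2πrL = 2π×3.11×10⁻³×0.415 = 8.10939×10⁻³ m².
Then P = εσAT⁴ = 0.397×5.670×10⁻⁸×8.10939×10⁻³×(654.324)⁴ = 33.5 W.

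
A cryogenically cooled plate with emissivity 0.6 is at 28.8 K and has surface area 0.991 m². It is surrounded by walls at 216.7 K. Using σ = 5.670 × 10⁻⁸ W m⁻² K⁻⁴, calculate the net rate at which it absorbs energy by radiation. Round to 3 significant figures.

Area A = 0.991 m².
Net radiated power P_net = εσA(T⁴ − T₀⁴) = 0.6×5.670×10⁻⁸×0.991×(28.8⁴ − 216.7⁴).
T⁴ − T₀⁴ = 6.87971×10⁵ − 2.20514×10⁹ = -2.20445×10⁹ K⁴, so P_net = -74.3 W — negative, meaning a net gain of 74.3 W.

Net gain ≈ 74.3 W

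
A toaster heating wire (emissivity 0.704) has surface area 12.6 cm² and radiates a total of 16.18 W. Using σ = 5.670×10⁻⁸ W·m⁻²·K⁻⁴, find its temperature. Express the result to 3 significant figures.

Area A = 12.6 cm² = 1.26×10⁻³ m².
P = εσAT⁴ ⇒ T = (P/(εσA))^(1/4) = (16.18/(0.704×5.670×10⁻⁸×1.26×10⁻³))^(1/4) = 753 K.

T ≈ 753 K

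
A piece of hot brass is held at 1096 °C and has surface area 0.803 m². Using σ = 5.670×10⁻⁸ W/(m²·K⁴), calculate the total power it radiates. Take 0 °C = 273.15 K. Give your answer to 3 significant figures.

P ≈ 1.60×10⁵ W

T = 1096 °C + 273.15 = 1369.15 K.
Area A = 0.803 m².
P = σAT⁴ = 5.670×10⁻⁸ × 0.803 × (1369.15)⁴ = 1.60×10⁵ W.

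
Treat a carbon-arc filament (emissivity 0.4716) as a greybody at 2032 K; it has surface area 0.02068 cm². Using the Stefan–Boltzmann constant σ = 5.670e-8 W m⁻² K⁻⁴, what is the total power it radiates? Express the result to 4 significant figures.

P ≈ 0.9428 W

Area A = 0.02068 cm² = 2.068×10⁻⁶ m².
P = εσAT⁴ = 0.4716 × 5.670×10⁻⁸ × 2.068×10⁻⁶ × (2032)⁴ = 0.9428 W.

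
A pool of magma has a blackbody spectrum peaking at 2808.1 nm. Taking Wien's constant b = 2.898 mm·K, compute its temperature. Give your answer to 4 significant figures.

Wien's law gives T = b/λ_max = (2.898×10⁻³ m·K)/(2.8081×10⁻⁶ m) = 1032 K.

T ≈ 1032 K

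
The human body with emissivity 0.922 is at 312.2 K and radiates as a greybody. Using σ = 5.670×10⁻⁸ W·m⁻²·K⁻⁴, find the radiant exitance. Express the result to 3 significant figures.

I ≈ 497 W/m²

Stefan–Boltzmann: I = εσT⁴ = 0.922 × 5.670×10⁻⁸ × (312.2)⁴ = 497 W/m².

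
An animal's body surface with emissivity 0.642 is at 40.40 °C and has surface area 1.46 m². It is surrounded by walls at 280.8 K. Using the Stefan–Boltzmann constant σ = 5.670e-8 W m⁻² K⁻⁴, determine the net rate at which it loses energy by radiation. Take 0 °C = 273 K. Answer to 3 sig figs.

T = 40.40 °C + 273 = 313.40 K.
Area A = 1.46 m².
Net radiated power P_net = εσA(T⁴ − T₀⁴) = 0.642×5.670×10⁻⁸×1.46×(313.40⁴ − 280.8⁴).
T⁴ − T₀⁴ = 9.64708×10⁹ − 6.21711×10⁹ = 3.42997×10⁹ K⁴, so P_net = 182 W.

Net loss ≈ 182 W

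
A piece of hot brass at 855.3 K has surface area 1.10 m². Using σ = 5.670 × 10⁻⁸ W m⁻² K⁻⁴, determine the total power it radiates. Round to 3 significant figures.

P ≈ 3.34×10⁴ W

Area A = 1.10 m².
P = σAT⁴ = 5.670×10⁻⁸ × 1.10 × (855.3)⁴ = 3.34×10⁴ W.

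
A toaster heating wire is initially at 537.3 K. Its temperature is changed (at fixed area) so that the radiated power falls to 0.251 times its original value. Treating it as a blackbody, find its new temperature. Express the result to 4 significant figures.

T₂ ≈ 380.3 K

P ∝ T⁴, so T₂/T₁ = (P₂/P₁)^(1/4) = (0.251)^(1/4) = 0.707813.
T₂ = 537.3 × 0.707813 = 380.3 K.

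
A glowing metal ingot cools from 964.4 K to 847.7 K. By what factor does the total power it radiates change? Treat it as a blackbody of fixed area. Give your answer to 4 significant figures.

P ∝ T⁴, so P₂/P₁ = (T₂/T₁)⁴ = (847.7/964.4)⁴ = (0.878992)⁴ = 0.5970.

P₂/P₁ ≈ 0.5970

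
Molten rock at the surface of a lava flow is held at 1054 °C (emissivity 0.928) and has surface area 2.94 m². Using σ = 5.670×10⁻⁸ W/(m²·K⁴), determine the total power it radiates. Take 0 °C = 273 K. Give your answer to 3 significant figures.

P ≈ 4.80×10⁵ W

T = 1054 °C + 273 = 1327 K.
Area A = 2.94 m².
P = εσAT⁴ = 0.928 × 5.670×10⁻⁸ × 2.94 × (1327)⁴ = 4.80×10⁵ W.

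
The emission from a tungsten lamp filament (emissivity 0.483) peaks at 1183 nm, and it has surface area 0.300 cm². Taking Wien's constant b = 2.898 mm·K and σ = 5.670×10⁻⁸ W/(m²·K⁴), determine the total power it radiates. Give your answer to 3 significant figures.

P ≈ 29.6 W

Wien's law: T = b/λ_max = 2.898×10⁻³/1.183×10⁻⁶ = 2449.70 K.
Area A = 0.300 cm² = 3.00×10⁻⁵ m².
Then P = εσAT⁴ = 0.483×5.670×10⁻⁸×3.00×10⁻⁵×(2449.70)⁴ = 29.6 W.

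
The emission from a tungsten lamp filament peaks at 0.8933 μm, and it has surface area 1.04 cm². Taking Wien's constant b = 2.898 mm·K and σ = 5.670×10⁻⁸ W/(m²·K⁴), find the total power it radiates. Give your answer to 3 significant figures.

Wien's law: T = b/λ_max = 2.898×10⁻³/8.933×10⁻⁷ = 3244.15 K.
Area A = 1.04 cm² = 1.04×10⁻⁴ m².
Then P = σAT⁴ = 5.670×10⁻⁸×1.04×10⁻⁴×(3244.15)⁴ = 653 W.

P ≈ 653 W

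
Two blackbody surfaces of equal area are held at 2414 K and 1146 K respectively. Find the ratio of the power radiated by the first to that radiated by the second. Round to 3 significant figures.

With equal areas, P₁/P₂ = (T₁/T₂)⁴ = (2414/1146)⁴ = 19.7.

P₁/P₂ ≈ 19.7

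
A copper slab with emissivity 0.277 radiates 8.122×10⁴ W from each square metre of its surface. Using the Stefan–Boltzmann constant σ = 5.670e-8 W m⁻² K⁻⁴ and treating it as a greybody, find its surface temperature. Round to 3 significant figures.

T ≈ 1.51×10³ K

I = εσT⁴, so T = (I/εσ)^(1/4) = (8.122×10⁴/(0.277×5.670×10⁻⁸))^(1/4) = 1.51×10³ K.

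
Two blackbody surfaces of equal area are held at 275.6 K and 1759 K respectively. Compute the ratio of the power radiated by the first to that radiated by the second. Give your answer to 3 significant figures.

With equal areas, P₁/P₂ = (T₁/T₂)⁴ = (275.6/1759)⁴ = 6.03×10⁻⁴.

P₁/P₂ ≈ 6.03×10⁻⁴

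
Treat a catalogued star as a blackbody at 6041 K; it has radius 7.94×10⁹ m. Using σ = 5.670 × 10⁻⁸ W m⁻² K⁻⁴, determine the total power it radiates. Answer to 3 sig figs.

Surface area A = 4πR² = 4π(7.94×10⁹ m)² = 7.92229×10²⁰ m².
P = σAT⁴ = 5.670×10⁻⁸ × 7.92229×10²⁰ × (6041)⁴ = 5.98×10²⁸ W.

P ≈ 5.98×10²⁸ W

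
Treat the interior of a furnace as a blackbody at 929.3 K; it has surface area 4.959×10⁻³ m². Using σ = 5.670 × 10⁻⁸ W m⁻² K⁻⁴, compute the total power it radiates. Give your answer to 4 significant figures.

P ≈ 209.7 W

Area A = 4.959×10⁻³ m².
P = σAT⁴ = 5.670×10⁻⁸ × 4.959×10⁻³ × (929.3)⁴ = 209.7 W.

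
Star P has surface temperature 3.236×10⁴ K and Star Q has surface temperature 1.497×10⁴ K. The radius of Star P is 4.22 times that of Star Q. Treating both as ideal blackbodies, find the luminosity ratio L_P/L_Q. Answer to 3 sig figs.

L ∝ R²T⁴, so L_P/L_Q = (R_P/R_Q)²(T_P/T_Q)⁴ = (4.22)² × (3.236×10⁴/1.497×10⁴)⁴ = 17.8084 × 21.8347 = 389.

L_P/L_Q ≈ 389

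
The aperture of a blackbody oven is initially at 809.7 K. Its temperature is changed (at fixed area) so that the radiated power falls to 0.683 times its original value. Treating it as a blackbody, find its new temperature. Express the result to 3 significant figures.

P ∝ T⁴, so T₂/T₁ = (P₂/P₁)^(1/4) = (0.683)^(1/4) = 0.909086.
T₂ = 809.7 × 0.909086 = 736 K.

T₂ ≈ 736 K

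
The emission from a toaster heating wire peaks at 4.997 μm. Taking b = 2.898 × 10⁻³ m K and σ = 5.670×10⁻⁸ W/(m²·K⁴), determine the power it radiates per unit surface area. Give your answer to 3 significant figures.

Wien's law: T = b/λ_max = 2.898×10⁻³/4.997×10⁻⁶ = 579.948 K.
Then I = σT⁴ = 5.670×10⁻⁸×(579.948)⁴ = 6.41×10³ W/m².

I ≈ 6.41×10³ W/m²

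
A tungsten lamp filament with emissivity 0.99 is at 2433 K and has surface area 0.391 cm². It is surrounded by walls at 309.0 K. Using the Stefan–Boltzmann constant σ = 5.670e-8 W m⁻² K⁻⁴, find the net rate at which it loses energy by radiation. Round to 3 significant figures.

Area A = 0.391 cm² = 3.91×10⁻⁵ m².
Net radiated power P_net = εσA(T⁴ − T₀⁴) = 0.99×5.670×10⁻⁸×3.91×10⁻⁵×(2433⁴ − 309.0⁴).
T⁴ − T₀⁴ = 3.50404×10¹³ − 9.11662×10⁹ = 3.50313×10¹³ K⁴, so P_net = 76.9 W.

Net loss ≈ 76.9 W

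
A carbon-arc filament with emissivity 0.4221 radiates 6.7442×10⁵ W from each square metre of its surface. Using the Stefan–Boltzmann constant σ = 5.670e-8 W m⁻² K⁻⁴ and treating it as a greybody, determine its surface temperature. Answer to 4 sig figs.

I = εσT⁴, so T = (I/εσ)^(1/4) = (6.7442×10⁵/(0.4221×5.670×10⁻⁸))^(1/4) = 2304 K.

T ≈ 2304 K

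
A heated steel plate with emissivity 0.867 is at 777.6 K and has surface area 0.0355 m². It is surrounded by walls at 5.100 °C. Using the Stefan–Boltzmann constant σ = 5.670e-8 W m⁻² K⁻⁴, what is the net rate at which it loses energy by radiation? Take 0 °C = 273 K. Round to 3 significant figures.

Surroundings: T = 5.100 °C + 273 = 278.100 K.
Area A = 0.0355 m².
Net radiated power P_net = εσA(T⁴ − T₀⁴) = 0.867×5.670×10⁻⁸×0.0355×(777.6⁴ − 278.100⁴).
T⁴ − T₀⁴ = 3.65616×10¹¹ − 5.98142×10⁹ = 3.59635×10¹¹ K⁴, so P_net = 628 W.

Net loss ≈ 628 W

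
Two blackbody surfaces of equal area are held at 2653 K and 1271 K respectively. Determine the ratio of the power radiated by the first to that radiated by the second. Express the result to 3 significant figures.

P₁/P₂ ≈ 19.0

With equal areas, P₁/P₂ = (T₁/T₂)⁴ = (2653/1271)⁴ = 19.0.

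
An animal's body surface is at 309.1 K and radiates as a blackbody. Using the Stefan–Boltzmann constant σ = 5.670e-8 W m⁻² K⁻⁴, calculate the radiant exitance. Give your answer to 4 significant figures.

I ≈ 517.6 W/m²

Stefan–Boltzmann: I = σT⁴ = 5.670×10⁻⁸ × (309.1)⁴ = 517.6 W/m².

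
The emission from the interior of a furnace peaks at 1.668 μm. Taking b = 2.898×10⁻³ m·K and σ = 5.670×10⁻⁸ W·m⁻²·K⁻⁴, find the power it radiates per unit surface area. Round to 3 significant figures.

Wien's law: T = b/λ_max = 2.898×10⁻³/1.668×10⁻⁶ = 1737.41 K.
Then I = σT⁴ = 5.670×10⁻⁸×(1737.41)⁴ = 5.17×10⁵ W/m².

I ≈ 5.17×10⁵ W/m²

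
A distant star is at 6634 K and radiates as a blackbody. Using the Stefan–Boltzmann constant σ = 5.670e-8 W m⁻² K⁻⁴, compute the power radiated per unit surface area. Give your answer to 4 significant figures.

Stefan–Boltzmann: I = σT⁴ = 5.670×10⁻⁸ × (6634)⁴ = 1.098×10⁸ W/m².

I ≈ 1.098×10⁸ W/m²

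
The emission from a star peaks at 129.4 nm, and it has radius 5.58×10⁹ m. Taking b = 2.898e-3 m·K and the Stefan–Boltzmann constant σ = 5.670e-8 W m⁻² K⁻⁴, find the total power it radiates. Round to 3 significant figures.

Wien's law: T = b/λ_max = 2.898×10⁻³/1.294×10⁻⁷ = 22395.7 K.
Surface area A = 4πR² = 4π(5.58×10⁹ m)² = 3.91272×10²⁰ m².
Then P = σAT⁴ = 5.670×10⁻⁸×3.91272×10²⁰×(22395.7)⁴ = 5.58×10³⁰ W.

P ≈ 5.58×10³⁰ W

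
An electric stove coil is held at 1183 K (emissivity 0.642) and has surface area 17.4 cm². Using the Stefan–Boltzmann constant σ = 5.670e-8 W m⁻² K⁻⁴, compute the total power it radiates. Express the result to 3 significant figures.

Area A = 17.4 cm² = 1.74×10⁻³ m².
P = εσAT⁴ = 0.642 × 5.670×10⁻⁸ × 1.74×10⁻³ × (1183)⁴ = 124 W.

P ≈ 124 W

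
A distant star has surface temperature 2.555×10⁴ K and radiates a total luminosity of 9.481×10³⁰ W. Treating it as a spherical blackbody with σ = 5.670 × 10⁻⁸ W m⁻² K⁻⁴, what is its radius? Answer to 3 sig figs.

L = 4πR²σT⁴ ⇒ R = √(L/(4πσT⁴)).
σT⁴ = 2.41628×10¹⁰ W/m², so R = √(9.481×10³⁰/(4π×2.41628×10¹⁰)) = 5.59×10⁹ m.

R ≈ 5.59×10⁹ m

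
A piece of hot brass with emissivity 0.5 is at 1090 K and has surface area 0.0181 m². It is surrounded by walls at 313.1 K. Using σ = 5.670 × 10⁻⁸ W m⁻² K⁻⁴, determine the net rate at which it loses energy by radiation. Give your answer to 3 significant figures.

Area A = 0.0181 m².
Net radiated power P_net = εσA(T⁴ − T₀⁴) = 0.5×5.670×10⁻⁸×0.0181×(1090⁴ − 313.1⁴).
T⁴ − T₀⁴ = 1.41158×10¹² − 9.61020×10⁹ = 1.40197×10¹² K⁴, so P_net = 719 W.

Net loss ≈ 719 W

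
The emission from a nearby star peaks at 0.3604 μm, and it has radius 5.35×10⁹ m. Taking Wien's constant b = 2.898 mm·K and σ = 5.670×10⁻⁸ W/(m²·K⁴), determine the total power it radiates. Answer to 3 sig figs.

P ≈ 8.53×10²⁸ W

Wien's law: T = b/λ_max = 2.898×10⁻³/3.604×10⁻⁷ = 8041.07 K.
Surface area A = 4πR² = 4π(5.35×10⁹ m)² = 3.59681×10²⁰ m².
Then P = σAT⁴ = 5.670×10⁻⁸×3.59681×10²⁰×(8041.07)⁴ = 8.53×10²⁸ W.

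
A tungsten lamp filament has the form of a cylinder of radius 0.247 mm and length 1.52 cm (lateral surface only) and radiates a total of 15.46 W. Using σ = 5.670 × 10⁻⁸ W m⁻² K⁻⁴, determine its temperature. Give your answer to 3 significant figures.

Lateral area A = 2πrL = 2π×2.47×10⁻⁴×0.0152 = 2.35896×10⁻⁵ m².
P = σAT⁴ ⇒ T = (P/(σA))^(1/4) = (15.46/(5.670×10⁻⁸×2.35896×10⁻⁵))^(1/4) = 1.84×10³ K.

T ≈ 1.84×10³ K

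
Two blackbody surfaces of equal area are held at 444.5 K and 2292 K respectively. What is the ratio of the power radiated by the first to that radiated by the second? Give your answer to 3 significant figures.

With equal areas, P₁/P₂ = (T₁/T₂)⁴ = (444.5/2292)⁴ = 1.41×10⁻³.

P₁/P₂ ≈ 1.41×10⁻³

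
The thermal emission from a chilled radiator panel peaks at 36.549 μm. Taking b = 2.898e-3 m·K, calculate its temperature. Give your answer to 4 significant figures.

T ≈ 79.29 K

Wien's law gives T = b/λ_max = (2.898×10⁻³ m·K)/(3.6549×10⁻⁵ m) = 79.29 K.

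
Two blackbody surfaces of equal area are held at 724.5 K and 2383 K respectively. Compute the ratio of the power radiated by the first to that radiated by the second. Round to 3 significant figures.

P₁/P₂ ≈ 8.54×10⁻³

With equal areas, P₁/P₂ = (T₁/T₂)⁴ = (724.5/2383)⁴ = 8.54×10⁻³.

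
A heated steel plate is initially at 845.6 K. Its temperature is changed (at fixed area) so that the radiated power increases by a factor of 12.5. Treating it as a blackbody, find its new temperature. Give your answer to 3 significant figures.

T₂ ≈ 1.59×10³ K

P ∝ T⁴, so T₂/T₁ = (P₂/P₁)^(1/4) = (12.5)^(1/4) = 1.88030.
T₂ = 845.6 × 1.88030 = 1.59×10³ K.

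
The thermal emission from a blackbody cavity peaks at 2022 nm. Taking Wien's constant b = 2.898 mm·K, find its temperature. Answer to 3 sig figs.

T ≈ 1.43×10³ K

Wien's law gives T = b/λ_max = (2.898×10⁻³ m·K)/(2.022×10⁻⁶ m) = 1.43×10³ K.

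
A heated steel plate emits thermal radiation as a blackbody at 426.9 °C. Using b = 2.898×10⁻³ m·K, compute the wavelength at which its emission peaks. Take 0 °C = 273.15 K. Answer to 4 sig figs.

T = 426.9 °C + 273.15 = 700.05 K.
Wien's displacement law: λ_max = b/T = (2.898×10⁻³ m·K)/(700.05 K) = 4.1397×10⁻⁶ m.
That is 4.140 μm, in the infrared range.

λ_max ≈ 4.140 μm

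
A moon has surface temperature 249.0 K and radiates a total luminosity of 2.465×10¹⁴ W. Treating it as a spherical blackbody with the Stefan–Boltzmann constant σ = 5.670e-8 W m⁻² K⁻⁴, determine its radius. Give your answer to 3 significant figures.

R ≈ 3.00×10⁵ m

L = 4πR²σT⁴ ⇒ R = √(L/(4πσT⁴)).
σT⁴ = 217.962 W/m², so R = √(2.465×10¹⁴/(4π×217.962)) = 3.00×10⁵ m.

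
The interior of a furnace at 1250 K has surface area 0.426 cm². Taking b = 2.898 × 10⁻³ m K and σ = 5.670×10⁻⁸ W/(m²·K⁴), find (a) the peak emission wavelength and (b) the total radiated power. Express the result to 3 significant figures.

λ_max ≈ 2.32 μm; P ≈ 5.90 W

(a) λ_max = b/T = 2.898×10⁻³/1250 = 2.318×10⁻⁶ m = 2.32 μm.
Area A = 0.426 cm² = 4.26×10⁻⁵ m².
(b) P = σAT⁴ = 5.670×10⁻⁸×4.26×10⁻⁵×(1250)⁴ = 5.90 W.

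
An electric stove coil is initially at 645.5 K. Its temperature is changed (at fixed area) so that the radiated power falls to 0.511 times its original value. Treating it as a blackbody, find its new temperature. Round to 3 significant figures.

T₂ ≈ 546 K

P ∝ T⁴, so T₂/T₁ = (P₂/P₁)^(1/4) = (0.511)^(1/4) = 0.845484.
T₂ = 645.5 × 0.845484 = 546 K.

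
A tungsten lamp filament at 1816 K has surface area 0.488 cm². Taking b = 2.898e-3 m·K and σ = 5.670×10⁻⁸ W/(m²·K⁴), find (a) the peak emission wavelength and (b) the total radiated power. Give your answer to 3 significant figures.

λ_max ≈ 1.60×10³ nm; P ≈ 30.1 W

(a) λ_max = b/T = 2.898×10⁻³/1816 = 1.596×10⁻⁶ m = 1.60×10³ nm.
Area A = 0.488 cm² = 4.88×10⁻⁵ m².
(b) P = σAT⁴ = 5.670×10⁻⁸×4.88×10⁻⁵×(1816)⁴ = 30.1 W.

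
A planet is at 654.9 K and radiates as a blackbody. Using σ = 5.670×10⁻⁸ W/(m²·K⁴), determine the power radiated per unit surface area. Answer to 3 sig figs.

Stefan–Boltzmann: I = σT⁴ = 5.670×10⁻⁸ × (654.9)⁴ = 1.04×10⁴ W/m².

I ≈ 1.04×10⁴ W/m²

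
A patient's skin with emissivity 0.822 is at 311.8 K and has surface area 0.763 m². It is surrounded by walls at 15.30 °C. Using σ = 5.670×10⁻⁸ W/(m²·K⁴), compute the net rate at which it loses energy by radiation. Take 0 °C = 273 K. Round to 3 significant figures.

Net loss ≈ 90.4 W

Surroundings: T = 15.30 °C + 273 = 288.30 K.
Area A = 0.763 m².
Net radiated power P_net = εσA(T⁴ − T₀⁴) = 0.822×5.670×10⁻⁸×0.763×(311.8⁴ − 288.30⁴).
T⁴ − T₀⁴ = 9.45158×10⁹ − 6.90842×10⁹ = 2.54316×10⁹ K⁴, so P_net = 90.4 W.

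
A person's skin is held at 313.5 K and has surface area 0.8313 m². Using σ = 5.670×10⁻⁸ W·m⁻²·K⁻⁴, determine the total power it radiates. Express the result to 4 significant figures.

P ≈ 455.3 W

Area A = 0.8313 m².
P = σAT⁴ = 5.670×10⁻⁸ × 0.8313 × (313.5)⁴ = 455.3 W.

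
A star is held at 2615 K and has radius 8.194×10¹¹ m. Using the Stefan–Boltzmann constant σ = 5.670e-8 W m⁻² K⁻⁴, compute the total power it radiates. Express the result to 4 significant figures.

Surface area A = 4πR² = 4π(8.194×10¹¹ m)² = 8.43727×10²⁴ m².
P = σAT⁴ = 5.670×10⁻⁸ × 8.43727×10²⁴ × (2615)⁴ = 2.237×10³¹ W.

P ≈ 2.237×10³¹ W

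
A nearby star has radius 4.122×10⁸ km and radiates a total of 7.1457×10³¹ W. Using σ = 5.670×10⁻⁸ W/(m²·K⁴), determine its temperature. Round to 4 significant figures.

T ≈ 4929 K

Surface area A = 4πR² = 4π(4.122×10¹¹ m)² = 2.13514×10²⁴ m².
P = σAT⁴ ⇒ T = (P/(σA))^(1/4) = (7.1457×10³¹/(5.670×10⁻⁸×2.13514×10²⁴))^(1/4) = 4929 K.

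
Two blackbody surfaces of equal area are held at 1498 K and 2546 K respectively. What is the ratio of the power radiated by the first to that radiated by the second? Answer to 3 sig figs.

With equal areas, P₁/P₂ = (T₁/T₂)⁴ = (1498/2546)⁴ = 0.120.

P₁/P₂ ≈ 0.120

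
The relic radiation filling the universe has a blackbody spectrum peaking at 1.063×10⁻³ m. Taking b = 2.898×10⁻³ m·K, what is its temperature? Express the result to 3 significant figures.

T ≈ 2.73 K

Wien's law gives T = b/λ_max = (2.898×10⁻³ m·K)/(1.063×10⁻³ m) = 2.73 K.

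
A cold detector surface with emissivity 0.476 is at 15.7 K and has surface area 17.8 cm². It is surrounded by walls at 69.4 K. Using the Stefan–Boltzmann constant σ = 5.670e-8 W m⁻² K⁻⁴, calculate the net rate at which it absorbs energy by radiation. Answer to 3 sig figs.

Area A = 17.8 cm² = 1.78×10⁻³ m².
Net radiated power P_net = εσA(T⁴ − T₀⁴) = 0.476×5.670×10⁻⁸×1.78×10⁻³×(15.7⁴ − 69.4⁴).
T⁴ − T₀⁴ = 60757.3 − 2.31973×10⁷ = -2.31365×10⁷ K⁴, so P_net = -1.11×10⁻³ W — negative, meaning a net gain of 1.11×10⁻³ W.

Net gain ≈ 1.11×10⁻³ W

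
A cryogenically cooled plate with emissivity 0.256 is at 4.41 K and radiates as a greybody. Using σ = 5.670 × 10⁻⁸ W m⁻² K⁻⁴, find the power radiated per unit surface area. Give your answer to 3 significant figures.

I ≈ 5.49×10⁻⁶ W/m²

Stefan–Boltzmann: I = εσT⁴ = 0.256 × 5.670×10⁻⁸ × (4.41)⁴ = 5.49×10⁻⁶ W/m².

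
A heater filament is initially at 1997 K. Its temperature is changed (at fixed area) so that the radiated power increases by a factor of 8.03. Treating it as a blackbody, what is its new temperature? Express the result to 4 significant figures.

T₂ ≈ 3362 K

P ∝ T⁴, so T₂/T₁ = (P₂/P₁)^(1/4) = (8.03)^(1/4) = 1.68337.
T₂ = 1997 × 1.68337 = 3362 K.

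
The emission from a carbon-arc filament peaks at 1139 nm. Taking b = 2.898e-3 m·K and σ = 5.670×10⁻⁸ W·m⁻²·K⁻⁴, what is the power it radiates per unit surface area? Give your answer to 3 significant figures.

I ≈ 2.38×10⁶ W/m²

Wien's law: T = b/λ_max = 2.898×10⁻³/1.139×10⁻⁶ = 2544.34 K.
Then I = σT⁴ = 5.670×10⁻⁸×(2544.34)⁴ = 2.38×10⁶ W/m².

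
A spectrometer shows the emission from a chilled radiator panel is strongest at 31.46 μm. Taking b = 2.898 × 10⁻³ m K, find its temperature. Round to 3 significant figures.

Wien's law gives T = b/λ_max = (2.898×10⁻³ m·K)/(3.146×10⁻⁵ m) = 92.1 K.

T ≈ 92.1 K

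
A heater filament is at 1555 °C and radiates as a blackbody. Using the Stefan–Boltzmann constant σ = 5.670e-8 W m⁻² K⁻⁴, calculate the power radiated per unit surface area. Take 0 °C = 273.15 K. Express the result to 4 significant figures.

I ≈ 6.333×10⁵ W/m²

T = 1555 °C + 273.15 = 1828.15 K.
Stefan–Boltzmann: I = σT⁴ = 5.670×10⁻⁸ × (1828.15)⁴ = 6.333×10⁵ W/m².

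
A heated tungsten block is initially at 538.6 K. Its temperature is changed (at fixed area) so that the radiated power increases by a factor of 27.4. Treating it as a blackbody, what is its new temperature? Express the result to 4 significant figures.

T₂ ≈ 1232 K

P ∝ T⁴, so T₂/T₁ = (P₂/P₁)^(1/4) = (27.4)^(1/4) = 2.28790.
T₂ = 538.6 × 2.28790 = 1232 K.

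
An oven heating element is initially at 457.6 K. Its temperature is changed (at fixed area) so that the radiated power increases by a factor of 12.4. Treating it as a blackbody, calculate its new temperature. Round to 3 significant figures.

P ∝ T⁴, so T₂/T₁ = (P₂/P₁)^(1/4) = (12.4)^(1/4) = 1.87653.
T₂ = 457.6 × 1.87653 = 859 K.

T₂ ≈ 859 K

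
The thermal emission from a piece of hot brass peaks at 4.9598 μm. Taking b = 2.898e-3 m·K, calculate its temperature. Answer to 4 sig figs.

Wien's law gives T = b/λ_max = (2.898×10⁻³ m·K)/(4.9598×10⁻⁶ m) = 584.3 K.

T ≈ 584.3 K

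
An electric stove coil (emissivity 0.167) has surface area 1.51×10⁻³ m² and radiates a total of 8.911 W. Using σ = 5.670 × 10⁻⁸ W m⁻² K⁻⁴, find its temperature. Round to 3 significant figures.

Area A = 1.51×10⁻³ m².
P = εσAT⁴ ⇒ T = (P/(εσA))^(1/4) = (8.911/(0.167×5.670×10⁻⁸×1.51×10⁻³))^(1/4) = 889 K.

T ≈ 889 K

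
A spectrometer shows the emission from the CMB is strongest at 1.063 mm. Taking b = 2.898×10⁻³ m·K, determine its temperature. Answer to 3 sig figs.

T ≈ 2.73 K

Wien's law gives T = b/λ_max = (2.898×10⁻³ m·K)/(1.063×10⁻³ m) = 2.73 K.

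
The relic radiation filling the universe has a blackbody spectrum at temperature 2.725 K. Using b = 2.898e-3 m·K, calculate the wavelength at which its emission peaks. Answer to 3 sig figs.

Wien's displacement law: λ_max = b/T = (2.898×10⁻³ m·K)/(2.725 K) = 1.063×10⁻³ m.
That is 1.06×10⁻³ m, in the microwave range.

λ_max ≈ 1.06×10⁻³ m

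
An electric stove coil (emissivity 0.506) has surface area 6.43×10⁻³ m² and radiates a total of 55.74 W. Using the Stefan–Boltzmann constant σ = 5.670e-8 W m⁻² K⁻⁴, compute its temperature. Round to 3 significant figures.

Area A = 6.43×10⁻³ m².
P = εσAT⁴ ⇒ T = (P/(εσA))^(1/4) = (55.74/(0.506×5.670×10⁻⁸×6.43×10⁻³))^(1/4) = 741 K.

T ≈ 741 K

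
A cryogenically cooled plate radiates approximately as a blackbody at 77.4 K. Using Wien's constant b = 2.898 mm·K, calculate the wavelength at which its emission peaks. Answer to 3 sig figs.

λ_max ≈ 37.4 μm

Wien's displacement law: λ_max = b/T = (2.898×10⁻³ m·K)/(77.4 K) = 3.744×10⁻⁵ m.
That is 37.4 μm, in the infrared range.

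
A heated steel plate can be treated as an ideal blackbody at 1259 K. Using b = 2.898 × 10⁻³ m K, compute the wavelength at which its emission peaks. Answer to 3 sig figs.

λ_max ≈ 2.30×10³ nm

Wien's displacement law: λ_max = b/T = (2.898×10⁻³ m·K)/(1259 K) = 2.302×10⁻⁶ m.
That is 2.30×10³ nm, in the infrared range.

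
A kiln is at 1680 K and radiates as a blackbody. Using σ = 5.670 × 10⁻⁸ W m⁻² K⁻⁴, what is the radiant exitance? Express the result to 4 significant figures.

I ≈ 4.517×10⁵ W/m²

Stefan–Boltzmann: I = σT⁴ = 5.670×10⁻⁸ × (1680)⁴ = 4.517×10⁵ W/m².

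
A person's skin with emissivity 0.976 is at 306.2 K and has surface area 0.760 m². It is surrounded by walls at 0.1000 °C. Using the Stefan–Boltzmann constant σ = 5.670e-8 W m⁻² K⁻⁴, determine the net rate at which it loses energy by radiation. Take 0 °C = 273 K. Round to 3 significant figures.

Surroundings: T = 0.1000 °C + 273 = 273.1000 K.
Area A = 0.760 m².
Net radiated power P_net = εσA(T⁴ − T₀⁴) = 0.976×5.670×10⁻⁸×0.760×(306.2⁴ − 273.1000⁴).
T⁴ − T₀⁴ = 8.79065×10⁹ − 5.56271×10⁹ = 3.22794×10⁹ K⁴, so P_net = 136 W.

Net loss ≈ 136 W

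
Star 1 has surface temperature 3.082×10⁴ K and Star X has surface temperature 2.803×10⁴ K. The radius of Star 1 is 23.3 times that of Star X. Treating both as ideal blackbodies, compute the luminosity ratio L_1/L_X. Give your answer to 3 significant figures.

L ∝ R²T⁴, so L_1/L_X = (R_1/R_X)²(T_1/T_X)⁴ = (23.3)² × (3.082×10⁴/2.803×10⁴)⁴ = 542.89 × 1.46163 = 794.

L_1/L_X ≈ 794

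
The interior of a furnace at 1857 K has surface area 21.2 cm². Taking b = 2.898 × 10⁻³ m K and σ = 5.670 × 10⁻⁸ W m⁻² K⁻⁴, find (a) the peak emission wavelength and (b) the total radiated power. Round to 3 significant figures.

λ_max ≈ 1.56×10³ nm; P ≈ 1.43×10³ W

(a) λ_max = b/T = 2.898×10⁻³/1857 = 1.561×10⁻⁶ m = 1.56×10³ nm.
Area A = 21.2 cm² = 2.12×10⁻³ m².
(b) P = σAT⁴ = 5.670×10⁻⁸×2.12×10⁻³×(1857)⁴ = 1.43×10³ W.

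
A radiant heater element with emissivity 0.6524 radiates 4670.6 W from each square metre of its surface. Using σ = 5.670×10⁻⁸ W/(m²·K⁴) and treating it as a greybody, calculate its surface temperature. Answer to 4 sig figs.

T ≈ 596.1 K

I = εσT⁴, so T = (I/εσ)^(1/4) = (4670.6/(0.6524×5.670×10⁻⁸))^(1/4) = 596.1 K.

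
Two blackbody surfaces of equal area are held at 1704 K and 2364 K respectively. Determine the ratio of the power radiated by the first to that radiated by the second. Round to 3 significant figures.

With equal areas, P₁/P₂ = (T₁/T₂)⁴ = (1704/2364)⁴ = 0.270.

P₁/P₂ ≈ 0.270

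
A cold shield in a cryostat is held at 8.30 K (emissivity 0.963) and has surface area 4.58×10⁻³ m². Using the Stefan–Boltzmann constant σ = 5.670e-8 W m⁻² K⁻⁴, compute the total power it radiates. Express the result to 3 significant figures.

Area A = 4.58×10⁻³ m².
P = εσAT⁴ = 0.963 × 5.670×10⁻⁸ × 4.58×10⁻³ × (8.30)⁴ = 1.19×10⁻⁶ W.

P ≈ 1.19×10⁻⁶ W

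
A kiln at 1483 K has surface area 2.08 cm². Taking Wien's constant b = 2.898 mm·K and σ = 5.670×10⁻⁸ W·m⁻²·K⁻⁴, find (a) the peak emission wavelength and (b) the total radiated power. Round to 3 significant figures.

(a) λ_max = b/T = 2.898×10⁻³/1483 = 1.954×10⁻⁶ m = 1.95×10³ nm.
Area A = 2.08 cm² = 2.08×10⁻⁴ m².
(b) P = σAT⁴ = 5.670×10⁻⁸×2.08×10⁻⁴×(1483)⁴ = 57.0 W.

λ_max ≈ 1.95×10³ nm; P ≈ 57.0 W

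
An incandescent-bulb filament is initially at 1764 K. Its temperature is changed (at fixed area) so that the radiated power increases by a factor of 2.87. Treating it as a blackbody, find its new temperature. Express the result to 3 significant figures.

P ∝ T⁴, so T₂/T₁ = (P₂/P₁)^(1/4) = (2.87)^(1/4) = 1.30158.
T₂ = 1764 × 1.30158 = 2.30×10³ K.

T₂ ≈ 2.30×10³ K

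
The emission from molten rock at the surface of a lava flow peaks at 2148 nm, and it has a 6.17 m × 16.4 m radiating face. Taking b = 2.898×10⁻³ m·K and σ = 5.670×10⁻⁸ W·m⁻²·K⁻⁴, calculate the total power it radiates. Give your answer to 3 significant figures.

Wien's law: T = b/λ_max = 2.898×10⁻³/2.148×10⁻⁶ = 1349.16 K.
Area A = 6.17 × 16.4 = 101.188 m².
Then P = σAT⁴ = 5.670×10⁻⁸×101.188×(1349.16)⁴ = 1.90×10⁷ W.

P ≈ 1.90×10⁷ W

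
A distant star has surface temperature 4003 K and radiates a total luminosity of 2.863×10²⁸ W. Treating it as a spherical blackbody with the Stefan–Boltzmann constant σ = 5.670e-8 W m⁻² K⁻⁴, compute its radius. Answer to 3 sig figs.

L = 4πR²σT⁴ ⇒ R = √(L/(4πσT⁴)).
σT⁴ = 1.45588×10⁷ W/m², so R = √(2.863×10²⁸/(4π×1.45588×10⁷)) = 1.25×10¹⁰ m.

R ≈ 1.25×10¹⁰ m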